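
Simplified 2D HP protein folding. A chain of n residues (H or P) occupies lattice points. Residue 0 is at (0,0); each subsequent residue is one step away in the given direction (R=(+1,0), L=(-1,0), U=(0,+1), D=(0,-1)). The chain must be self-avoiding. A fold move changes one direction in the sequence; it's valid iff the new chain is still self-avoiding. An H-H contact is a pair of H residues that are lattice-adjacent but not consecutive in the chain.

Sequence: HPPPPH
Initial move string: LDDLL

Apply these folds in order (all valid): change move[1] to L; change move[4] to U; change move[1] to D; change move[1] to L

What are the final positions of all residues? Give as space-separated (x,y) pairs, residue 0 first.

Initial moves: LDDLL
Fold: move[1]->L => LLDLL (positions: [(0, 0), (-1, 0), (-2, 0), (-2, -1), (-3, -1), (-4, -1)])
Fold: move[4]->U => LLDLU (positions: [(0, 0), (-1, 0), (-2, 0), (-2, -1), (-3, -1), (-3, 0)])
Fold: move[1]->D => LDDLU (positions: [(0, 0), (-1, 0), (-1, -1), (-1, -2), (-2, -2), (-2, -1)])
Fold: move[1]->L => LLDLU (positions: [(0, 0), (-1, 0), (-2, 0), (-2, -1), (-3, -1), (-3, 0)])

Answer: (0,0) (-1,0) (-2,0) (-2,-1) (-3,-1) (-3,0)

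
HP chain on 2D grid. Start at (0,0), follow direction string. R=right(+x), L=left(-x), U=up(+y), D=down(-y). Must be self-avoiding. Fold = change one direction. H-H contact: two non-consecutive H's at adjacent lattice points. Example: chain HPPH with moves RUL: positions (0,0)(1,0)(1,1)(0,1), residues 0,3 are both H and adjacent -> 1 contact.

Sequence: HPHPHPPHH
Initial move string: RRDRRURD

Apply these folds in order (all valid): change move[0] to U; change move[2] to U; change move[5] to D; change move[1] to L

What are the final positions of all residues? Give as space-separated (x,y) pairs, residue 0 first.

Answer: (0,0) (0,1) (-1,1) (-1,2) (0,2) (1,2) (1,1) (2,1) (2,0)

Derivation:
Initial moves: RRDRRURD
Fold: move[0]->U => URDRRURD (positions: [(0, 0), (0, 1), (1, 1), (1, 0), (2, 0), (3, 0), (3, 1), (4, 1), (4, 0)])
Fold: move[2]->U => URURRURD (positions: [(0, 0), (0, 1), (1, 1), (1, 2), (2, 2), (3, 2), (3, 3), (4, 3), (4, 2)])
Fold: move[5]->D => URURRDRD (positions: [(0, 0), (0, 1), (1, 1), (1, 2), (2, 2), (3, 2), (3, 1), (4, 1), (4, 0)])
Fold: move[1]->L => ULURRDRD (positions: [(0, 0), (0, 1), (-1, 1), (-1, 2), (0, 2), (1, 2), (1, 1), (2, 1), (2, 0)])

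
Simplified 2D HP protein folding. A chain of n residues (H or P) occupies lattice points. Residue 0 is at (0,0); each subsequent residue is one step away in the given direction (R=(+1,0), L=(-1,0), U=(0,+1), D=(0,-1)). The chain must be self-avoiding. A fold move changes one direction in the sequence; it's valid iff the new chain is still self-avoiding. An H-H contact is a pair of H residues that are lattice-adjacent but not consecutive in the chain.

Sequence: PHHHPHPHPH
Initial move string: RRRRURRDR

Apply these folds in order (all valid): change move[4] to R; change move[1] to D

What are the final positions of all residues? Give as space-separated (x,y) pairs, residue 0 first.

Initial moves: RRRRURRDR
Fold: move[4]->R => RRRRRRRDR (positions: [(0, 0), (1, 0), (2, 0), (3, 0), (4, 0), (5, 0), (6, 0), (7, 0), (7, -1), (8, -1)])
Fold: move[1]->D => RDRRRRRDR (positions: [(0, 0), (1, 0), (1, -1), (2, -1), (3, -1), (4, -1), (5, -1), (6, -1), (6, -2), (7, -2)])

Answer: (0,0) (1,0) (1,-1) (2,-1) (3,-1) (4,-1) (5,-1) (6,-1) (6,-2) (7,-2)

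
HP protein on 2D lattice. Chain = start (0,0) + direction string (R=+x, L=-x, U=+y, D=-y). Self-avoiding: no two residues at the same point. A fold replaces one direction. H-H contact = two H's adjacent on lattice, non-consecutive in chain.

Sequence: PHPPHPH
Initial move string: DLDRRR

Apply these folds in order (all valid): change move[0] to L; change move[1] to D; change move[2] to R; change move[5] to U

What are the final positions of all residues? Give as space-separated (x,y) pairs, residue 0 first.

Initial moves: DLDRRR
Fold: move[0]->L => LLDRRR (positions: [(0, 0), (-1, 0), (-2, 0), (-2, -1), (-1, -1), (0, -1), (1, -1)])
Fold: move[1]->D => LDDRRR (positions: [(0, 0), (-1, 0), (-1, -1), (-1, -2), (0, -2), (1, -2), (2, -2)])
Fold: move[2]->R => LDRRRR (positions: [(0, 0), (-1, 0), (-1, -1), (0, -1), (1, -1), (2, -1), (3, -1)])
Fold: move[5]->U => LDRRRU (positions: [(0, 0), (-1, 0), (-1, -1), (0, -1), (1, -1), (2, -1), (2, 0)])

Answer: (0,0) (-1,0) (-1,-1) (0,-1) (1,-1) (2,-1) (2,0)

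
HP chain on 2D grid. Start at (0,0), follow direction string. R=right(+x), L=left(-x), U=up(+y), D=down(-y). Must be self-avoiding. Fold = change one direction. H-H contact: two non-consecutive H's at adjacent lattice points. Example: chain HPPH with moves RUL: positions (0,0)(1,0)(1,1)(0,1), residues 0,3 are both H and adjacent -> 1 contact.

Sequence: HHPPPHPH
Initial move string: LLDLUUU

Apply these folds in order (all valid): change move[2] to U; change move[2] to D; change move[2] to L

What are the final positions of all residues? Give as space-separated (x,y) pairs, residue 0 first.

Answer: (0,0) (-1,0) (-2,0) (-3,0) (-4,0) (-4,1) (-4,2) (-4,3)

Derivation:
Initial moves: LLDLUUU
Fold: move[2]->U => LLULUUU (positions: [(0, 0), (-1, 0), (-2, 0), (-2, 1), (-3, 1), (-3, 2), (-3, 3), (-3, 4)])
Fold: move[2]->D => LLDLUUU (positions: [(0, 0), (-1, 0), (-2, 0), (-2, -1), (-3, -1), (-3, 0), (-3, 1), (-3, 2)])
Fold: move[2]->L => LLLLUUU (positions: [(0, 0), (-1, 0), (-2, 0), (-3, 0), (-4, 0), (-4, 1), (-4, 2), (-4, 3)])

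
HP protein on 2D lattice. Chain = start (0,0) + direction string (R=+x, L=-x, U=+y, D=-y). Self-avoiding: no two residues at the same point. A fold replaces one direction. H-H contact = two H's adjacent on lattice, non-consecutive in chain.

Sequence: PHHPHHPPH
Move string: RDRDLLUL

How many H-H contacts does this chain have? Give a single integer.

Positions: [(0, 0), (1, 0), (1, -1), (2, -1), (2, -2), (1, -2), (0, -2), (0, -1), (-1, -1)]
H-H contact: residue 2 @(1,-1) - residue 5 @(1, -2)

Answer: 1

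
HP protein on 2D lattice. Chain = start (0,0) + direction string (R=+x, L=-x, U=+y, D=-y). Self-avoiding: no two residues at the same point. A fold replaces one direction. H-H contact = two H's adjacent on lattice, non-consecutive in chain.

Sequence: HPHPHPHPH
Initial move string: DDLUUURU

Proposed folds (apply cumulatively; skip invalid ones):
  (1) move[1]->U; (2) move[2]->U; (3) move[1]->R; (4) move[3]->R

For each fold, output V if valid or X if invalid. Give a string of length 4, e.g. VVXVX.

Initial: DDLUUURU -> [(0, 0), (0, -1), (0, -2), (-1, -2), (-1, -1), (-1, 0), (-1, 1), (0, 1), (0, 2)]
Fold 1: move[1]->U => DULUUURU INVALID (collision), skipped
Fold 2: move[2]->U => DDUUUURU INVALID (collision), skipped
Fold 3: move[1]->R => DRLUUURU INVALID (collision), skipped
Fold 4: move[3]->R => DDLRUURU INVALID (collision), skipped

Answer: XXXX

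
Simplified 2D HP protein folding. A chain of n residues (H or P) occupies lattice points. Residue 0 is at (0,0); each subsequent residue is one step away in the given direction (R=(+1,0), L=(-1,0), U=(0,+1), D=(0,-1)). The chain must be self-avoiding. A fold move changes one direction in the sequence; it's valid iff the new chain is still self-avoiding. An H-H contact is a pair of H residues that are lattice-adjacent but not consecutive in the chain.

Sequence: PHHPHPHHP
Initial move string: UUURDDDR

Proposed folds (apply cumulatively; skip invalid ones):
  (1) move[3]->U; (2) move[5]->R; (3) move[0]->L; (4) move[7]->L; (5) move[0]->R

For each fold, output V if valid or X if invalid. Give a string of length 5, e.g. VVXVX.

Initial: UUURDDDR -> [(0, 0), (0, 1), (0, 2), (0, 3), (1, 3), (1, 2), (1, 1), (1, 0), (2, 0)]
Fold 1: move[3]->U => UUUUDDDR INVALID (collision), skipped
Fold 2: move[5]->R => UUURDRDR VALID
Fold 3: move[0]->L => LUURDRDR VALID
Fold 4: move[7]->L => LUURDRDL INVALID (collision), skipped
Fold 5: move[0]->R => RUURDRDR VALID

Answer: XVVXV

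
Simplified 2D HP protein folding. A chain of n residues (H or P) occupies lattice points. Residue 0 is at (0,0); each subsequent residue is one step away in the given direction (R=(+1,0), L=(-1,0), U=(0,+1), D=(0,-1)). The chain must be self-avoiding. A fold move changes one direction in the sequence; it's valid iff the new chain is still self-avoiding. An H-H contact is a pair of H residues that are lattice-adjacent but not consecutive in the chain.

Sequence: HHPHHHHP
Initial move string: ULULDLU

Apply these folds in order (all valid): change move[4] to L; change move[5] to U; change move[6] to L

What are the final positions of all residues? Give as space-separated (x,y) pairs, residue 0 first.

Initial moves: ULULDLU
Fold: move[4]->L => ULULLLU (positions: [(0, 0), (0, 1), (-1, 1), (-1, 2), (-2, 2), (-3, 2), (-4, 2), (-4, 3)])
Fold: move[5]->U => ULULLUU (positions: [(0, 0), (0, 1), (-1, 1), (-1, 2), (-2, 2), (-3, 2), (-3, 3), (-3, 4)])
Fold: move[6]->L => ULULLUL (positions: [(0, 0), (0, 1), (-1, 1), (-1, 2), (-2, 2), (-3, 2), (-3, 3), (-4, 3)])

Answer: (0,0) (0,1) (-1,1) (-1,2) (-2,2) (-3,2) (-3,3) (-4,3)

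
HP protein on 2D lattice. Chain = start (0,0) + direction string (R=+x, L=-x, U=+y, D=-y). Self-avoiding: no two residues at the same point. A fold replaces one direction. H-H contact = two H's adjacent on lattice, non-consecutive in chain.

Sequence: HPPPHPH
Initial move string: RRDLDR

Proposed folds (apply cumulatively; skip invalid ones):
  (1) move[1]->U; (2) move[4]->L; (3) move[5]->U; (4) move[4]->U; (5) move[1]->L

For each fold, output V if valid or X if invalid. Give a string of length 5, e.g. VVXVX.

Initial: RRDLDR -> [(0, 0), (1, 0), (2, 0), (2, -1), (1, -1), (1, -2), (2, -2)]
Fold 1: move[1]->U => RUDLDR INVALID (collision), skipped
Fold 2: move[4]->L => RRDLLR INVALID (collision), skipped
Fold 3: move[5]->U => RRDLDU INVALID (collision), skipped
Fold 4: move[4]->U => RRDLUR INVALID (collision), skipped
Fold 5: move[1]->L => RLDLDR INVALID (collision), skipped

Answer: XXXXX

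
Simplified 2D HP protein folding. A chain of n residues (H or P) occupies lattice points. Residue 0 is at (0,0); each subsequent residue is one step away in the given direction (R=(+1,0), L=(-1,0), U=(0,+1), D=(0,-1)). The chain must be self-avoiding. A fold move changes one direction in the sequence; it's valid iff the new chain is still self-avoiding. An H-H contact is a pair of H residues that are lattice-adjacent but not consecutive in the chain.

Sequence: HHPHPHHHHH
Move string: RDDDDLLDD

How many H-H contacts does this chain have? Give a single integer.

Answer: 0

Derivation:
Positions: [(0, 0), (1, 0), (1, -1), (1, -2), (1, -3), (1, -4), (0, -4), (-1, -4), (-1, -5), (-1, -6)]
No H-H contacts found.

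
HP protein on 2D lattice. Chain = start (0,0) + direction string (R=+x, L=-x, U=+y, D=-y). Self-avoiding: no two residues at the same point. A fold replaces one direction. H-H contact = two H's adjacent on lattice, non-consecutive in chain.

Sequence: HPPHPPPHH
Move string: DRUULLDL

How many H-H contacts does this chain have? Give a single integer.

Positions: [(0, 0), (0, -1), (1, -1), (1, 0), (1, 1), (0, 1), (-1, 1), (-1, 0), (-2, 0)]
H-H contact: residue 0 @(0,0) - residue 3 @(1, 0)
H-H contact: residue 0 @(0,0) - residue 7 @(-1, 0)

Answer: 2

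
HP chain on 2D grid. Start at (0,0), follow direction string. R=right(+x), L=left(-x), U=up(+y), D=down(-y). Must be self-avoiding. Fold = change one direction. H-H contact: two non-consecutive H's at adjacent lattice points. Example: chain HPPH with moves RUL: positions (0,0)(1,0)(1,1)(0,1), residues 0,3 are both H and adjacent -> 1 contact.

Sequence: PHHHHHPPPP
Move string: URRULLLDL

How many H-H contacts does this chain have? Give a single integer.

Answer: 1

Derivation:
Positions: [(0, 0), (0, 1), (1, 1), (2, 1), (2, 2), (1, 2), (0, 2), (-1, 2), (-1, 1), (-2, 1)]
H-H contact: residue 2 @(1,1) - residue 5 @(1, 2)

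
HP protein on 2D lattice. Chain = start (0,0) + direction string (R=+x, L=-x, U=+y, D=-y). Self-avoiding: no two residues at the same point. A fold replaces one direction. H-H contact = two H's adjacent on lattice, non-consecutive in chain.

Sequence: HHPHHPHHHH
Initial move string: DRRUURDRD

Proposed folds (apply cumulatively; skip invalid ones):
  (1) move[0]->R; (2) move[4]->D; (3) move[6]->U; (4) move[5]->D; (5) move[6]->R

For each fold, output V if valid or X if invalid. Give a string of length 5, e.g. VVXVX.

Initial: DRRUURDRD -> [(0, 0), (0, -1), (1, -1), (2, -1), (2, 0), (2, 1), (3, 1), (3, 0), (4, 0), (4, -1)]
Fold 1: move[0]->R => RRRUURDRD VALID
Fold 2: move[4]->D => RRRUDRDRD INVALID (collision), skipped
Fold 3: move[6]->U => RRRUURURD VALID
Fold 4: move[5]->D => RRRUUDURD INVALID (collision), skipped
Fold 5: move[6]->R => RRRUURRRD VALID

Answer: VXVXV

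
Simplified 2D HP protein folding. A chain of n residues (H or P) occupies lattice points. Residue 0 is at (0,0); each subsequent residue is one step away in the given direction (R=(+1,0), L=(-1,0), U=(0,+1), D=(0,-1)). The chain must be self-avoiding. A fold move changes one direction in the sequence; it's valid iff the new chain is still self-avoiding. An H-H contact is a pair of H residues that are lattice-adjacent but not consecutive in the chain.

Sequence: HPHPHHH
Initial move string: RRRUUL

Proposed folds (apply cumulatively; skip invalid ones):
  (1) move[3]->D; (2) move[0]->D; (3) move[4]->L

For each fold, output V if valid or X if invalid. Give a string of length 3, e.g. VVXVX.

Initial: RRRUUL -> [(0, 0), (1, 0), (2, 0), (3, 0), (3, 1), (3, 2), (2, 2)]
Fold 1: move[3]->D => RRRDUL INVALID (collision), skipped
Fold 2: move[0]->D => DRRUUL VALID
Fold 3: move[4]->L => DRRULL INVALID (collision), skipped

Answer: XVX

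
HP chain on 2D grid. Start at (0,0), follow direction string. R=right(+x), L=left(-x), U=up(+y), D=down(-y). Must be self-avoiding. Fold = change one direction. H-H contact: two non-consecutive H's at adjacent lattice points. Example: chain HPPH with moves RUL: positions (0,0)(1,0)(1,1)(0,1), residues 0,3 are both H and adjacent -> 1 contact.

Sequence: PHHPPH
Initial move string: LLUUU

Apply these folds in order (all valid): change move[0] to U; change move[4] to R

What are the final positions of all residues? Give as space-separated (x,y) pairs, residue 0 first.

Answer: (0,0) (0,1) (-1,1) (-1,2) (-1,3) (0,3)

Derivation:
Initial moves: LLUUU
Fold: move[0]->U => ULUUU (positions: [(0, 0), (0, 1), (-1, 1), (-1, 2), (-1, 3), (-1, 4)])
Fold: move[4]->R => ULUUR (positions: [(0, 0), (0, 1), (-1, 1), (-1, 2), (-1, 3), (0, 3)])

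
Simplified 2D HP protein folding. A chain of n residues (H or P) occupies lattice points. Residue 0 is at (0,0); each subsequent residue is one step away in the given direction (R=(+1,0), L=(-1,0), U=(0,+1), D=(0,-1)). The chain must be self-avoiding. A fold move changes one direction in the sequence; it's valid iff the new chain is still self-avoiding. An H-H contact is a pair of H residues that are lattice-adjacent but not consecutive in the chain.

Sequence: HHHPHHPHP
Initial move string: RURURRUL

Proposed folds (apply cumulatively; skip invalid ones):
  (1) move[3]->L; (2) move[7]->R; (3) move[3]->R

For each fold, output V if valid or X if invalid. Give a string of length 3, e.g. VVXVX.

Answer: XVV

Derivation:
Initial: RURURRUL -> [(0, 0), (1, 0), (1, 1), (2, 1), (2, 2), (3, 2), (4, 2), (4, 3), (3, 3)]
Fold 1: move[3]->L => RURLRRUL INVALID (collision), skipped
Fold 2: move[7]->R => RURURRUR VALID
Fold 3: move[3]->R => RURRRRUR VALID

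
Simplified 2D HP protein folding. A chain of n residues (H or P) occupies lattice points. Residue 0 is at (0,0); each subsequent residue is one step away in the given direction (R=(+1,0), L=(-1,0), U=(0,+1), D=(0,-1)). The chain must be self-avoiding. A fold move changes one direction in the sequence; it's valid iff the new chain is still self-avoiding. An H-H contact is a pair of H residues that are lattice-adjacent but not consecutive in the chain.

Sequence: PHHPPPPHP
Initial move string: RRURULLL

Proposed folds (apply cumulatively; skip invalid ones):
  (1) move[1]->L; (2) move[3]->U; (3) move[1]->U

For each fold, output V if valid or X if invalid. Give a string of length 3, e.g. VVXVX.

Initial: RRURULLL -> [(0, 0), (1, 0), (2, 0), (2, 1), (3, 1), (3, 2), (2, 2), (1, 2), (0, 2)]
Fold 1: move[1]->L => RLURULLL INVALID (collision), skipped
Fold 2: move[3]->U => RRUUULLL VALID
Fold 3: move[1]->U => RUUUULLL VALID

Answer: XVV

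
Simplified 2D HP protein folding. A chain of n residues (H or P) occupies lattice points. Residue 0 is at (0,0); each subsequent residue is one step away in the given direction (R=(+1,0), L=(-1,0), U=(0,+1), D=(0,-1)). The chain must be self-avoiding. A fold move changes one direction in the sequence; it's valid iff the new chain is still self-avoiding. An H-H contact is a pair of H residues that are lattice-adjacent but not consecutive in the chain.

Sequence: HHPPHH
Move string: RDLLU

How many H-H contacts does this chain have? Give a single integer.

Positions: [(0, 0), (1, 0), (1, -1), (0, -1), (-1, -1), (-1, 0)]
H-H contact: residue 0 @(0,0) - residue 5 @(-1, 0)

Answer: 1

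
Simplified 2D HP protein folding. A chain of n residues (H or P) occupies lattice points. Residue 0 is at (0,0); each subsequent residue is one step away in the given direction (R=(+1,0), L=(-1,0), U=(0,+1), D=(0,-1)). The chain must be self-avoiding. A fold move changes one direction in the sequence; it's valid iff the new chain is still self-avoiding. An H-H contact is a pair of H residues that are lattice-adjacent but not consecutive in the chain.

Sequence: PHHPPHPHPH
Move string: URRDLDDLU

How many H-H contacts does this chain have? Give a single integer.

Answer: 1

Derivation:
Positions: [(0, 0), (0, 1), (1, 1), (2, 1), (2, 0), (1, 0), (1, -1), (1, -2), (0, -2), (0, -1)]
H-H contact: residue 2 @(1,1) - residue 5 @(1, 0)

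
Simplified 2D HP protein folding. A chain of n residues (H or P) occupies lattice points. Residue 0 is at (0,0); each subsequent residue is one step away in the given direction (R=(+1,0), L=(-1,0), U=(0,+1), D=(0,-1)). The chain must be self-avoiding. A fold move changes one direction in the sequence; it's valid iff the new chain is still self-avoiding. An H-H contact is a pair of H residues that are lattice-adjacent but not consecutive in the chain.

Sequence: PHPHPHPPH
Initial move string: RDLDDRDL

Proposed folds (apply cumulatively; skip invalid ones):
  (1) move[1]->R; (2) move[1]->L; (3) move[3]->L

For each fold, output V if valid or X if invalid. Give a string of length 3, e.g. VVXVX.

Initial: RDLDDRDL -> [(0, 0), (1, 0), (1, -1), (0, -1), (0, -2), (0, -3), (1, -3), (1, -4), (0, -4)]
Fold 1: move[1]->R => RRLDDRDL INVALID (collision), skipped
Fold 2: move[1]->L => RLLDDRDL INVALID (collision), skipped
Fold 3: move[3]->L => RDLLDRDL VALID

Answer: XXV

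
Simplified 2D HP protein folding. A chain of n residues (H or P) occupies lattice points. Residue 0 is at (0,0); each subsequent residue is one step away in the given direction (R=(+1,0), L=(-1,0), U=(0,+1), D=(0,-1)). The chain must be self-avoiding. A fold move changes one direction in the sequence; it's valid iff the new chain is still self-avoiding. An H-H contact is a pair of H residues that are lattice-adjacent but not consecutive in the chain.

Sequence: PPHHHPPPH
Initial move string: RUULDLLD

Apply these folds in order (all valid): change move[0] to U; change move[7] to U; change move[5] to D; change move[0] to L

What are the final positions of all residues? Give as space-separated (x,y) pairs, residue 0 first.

Answer: (0,0) (-1,0) (-1,1) (-1,2) (-2,2) (-2,1) (-2,0) (-3,0) (-3,1)

Derivation:
Initial moves: RUULDLLD
Fold: move[0]->U => UUULDLLD (positions: [(0, 0), (0, 1), (0, 2), (0, 3), (-1, 3), (-1, 2), (-2, 2), (-3, 2), (-3, 1)])
Fold: move[7]->U => UUULDLLU (positions: [(0, 0), (0, 1), (0, 2), (0, 3), (-1, 3), (-1, 2), (-2, 2), (-3, 2), (-3, 3)])
Fold: move[5]->D => UUULDDLU (positions: [(0, 0), (0, 1), (0, 2), (0, 3), (-1, 3), (-1, 2), (-1, 1), (-2, 1), (-2, 2)])
Fold: move[0]->L => LUULDDLU (positions: [(0, 0), (-1, 0), (-1, 1), (-1, 2), (-2, 2), (-2, 1), (-2, 0), (-3, 0), (-3, 1)])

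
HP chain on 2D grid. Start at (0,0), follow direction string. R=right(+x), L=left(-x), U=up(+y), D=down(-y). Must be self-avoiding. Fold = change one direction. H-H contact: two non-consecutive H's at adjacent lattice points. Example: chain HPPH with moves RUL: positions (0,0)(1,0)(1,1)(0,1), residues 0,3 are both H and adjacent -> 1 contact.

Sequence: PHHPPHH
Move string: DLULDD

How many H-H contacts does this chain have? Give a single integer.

Positions: [(0, 0), (0, -1), (-1, -1), (-1, 0), (-2, 0), (-2, -1), (-2, -2)]
H-H contact: residue 2 @(-1,-1) - residue 5 @(-2, -1)

Answer: 1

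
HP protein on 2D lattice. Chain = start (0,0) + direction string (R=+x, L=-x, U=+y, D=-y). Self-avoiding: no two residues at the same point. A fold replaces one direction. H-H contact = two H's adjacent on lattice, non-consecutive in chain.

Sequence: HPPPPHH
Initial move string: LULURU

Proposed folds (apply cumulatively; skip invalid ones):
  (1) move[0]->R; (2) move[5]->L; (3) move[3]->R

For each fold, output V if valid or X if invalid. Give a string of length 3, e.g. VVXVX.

Answer: VXX

Derivation:
Initial: LULURU -> [(0, 0), (-1, 0), (-1, 1), (-2, 1), (-2, 2), (-1, 2), (-1, 3)]
Fold 1: move[0]->R => RULURU VALID
Fold 2: move[5]->L => RULURL INVALID (collision), skipped
Fold 3: move[3]->R => RULRRU INVALID (collision), skipped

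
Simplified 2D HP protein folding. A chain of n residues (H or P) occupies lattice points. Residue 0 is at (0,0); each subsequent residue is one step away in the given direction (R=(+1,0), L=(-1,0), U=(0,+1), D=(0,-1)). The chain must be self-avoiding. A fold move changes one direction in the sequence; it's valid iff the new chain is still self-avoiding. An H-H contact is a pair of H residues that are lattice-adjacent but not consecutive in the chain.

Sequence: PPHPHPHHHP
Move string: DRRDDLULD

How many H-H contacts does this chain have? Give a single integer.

Answer: 2

Derivation:
Positions: [(0, 0), (0, -1), (1, -1), (2, -1), (2, -2), (2, -3), (1, -3), (1, -2), (0, -2), (0, -3)]
H-H contact: residue 2 @(1,-1) - residue 7 @(1, -2)
H-H contact: residue 4 @(2,-2) - residue 7 @(1, -2)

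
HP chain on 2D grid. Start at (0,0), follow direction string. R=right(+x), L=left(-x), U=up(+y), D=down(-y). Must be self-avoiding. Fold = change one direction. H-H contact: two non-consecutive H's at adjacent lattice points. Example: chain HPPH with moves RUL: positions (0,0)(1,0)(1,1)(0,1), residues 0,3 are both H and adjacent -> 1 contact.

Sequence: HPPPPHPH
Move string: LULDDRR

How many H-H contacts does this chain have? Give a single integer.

Positions: [(0, 0), (-1, 0), (-1, 1), (-2, 1), (-2, 0), (-2, -1), (-1, -1), (0, -1)]
H-H contact: residue 0 @(0,0) - residue 7 @(0, -1)

Answer: 1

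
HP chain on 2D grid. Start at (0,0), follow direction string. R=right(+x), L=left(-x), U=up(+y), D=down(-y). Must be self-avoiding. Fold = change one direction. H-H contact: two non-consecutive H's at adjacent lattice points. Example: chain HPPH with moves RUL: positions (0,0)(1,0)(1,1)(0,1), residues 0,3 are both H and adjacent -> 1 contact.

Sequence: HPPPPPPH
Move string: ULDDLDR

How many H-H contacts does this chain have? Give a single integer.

Positions: [(0, 0), (0, 1), (-1, 1), (-1, 0), (-1, -1), (-2, -1), (-2, -2), (-1, -2)]
No H-H contacts found.

Answer: 0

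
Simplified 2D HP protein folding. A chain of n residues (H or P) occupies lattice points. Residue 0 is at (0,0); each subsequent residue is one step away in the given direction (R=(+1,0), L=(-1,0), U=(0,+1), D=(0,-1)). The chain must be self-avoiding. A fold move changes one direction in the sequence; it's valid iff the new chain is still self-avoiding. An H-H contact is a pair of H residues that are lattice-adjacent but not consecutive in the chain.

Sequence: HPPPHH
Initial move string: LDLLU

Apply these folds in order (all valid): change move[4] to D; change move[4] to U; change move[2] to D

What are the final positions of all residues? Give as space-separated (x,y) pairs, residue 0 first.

Answer: (0,0) (-1,0) (-1,-1) (-1,-2) (-2,-2) (-2,-1)

Derivation:
Initial moves: LDLLU
Fold: move[4]->D => LDLLD (positions: [(0, 0), (-1, 0), (-1, -1), (-2, -1), (-3, -1), (-3, -2)])
Fold: move[4]->U => LDLLU (positions: [(0, 0), (-1, 0), (-1, -1), (-2, -1), (-3, -1), (-3, 0)])
Fold: move[2]->D => LDDLU (positions: [(0, 0), (-1, 0), (-1, -1), (-1, -2), (-2, -2), (-2, -1)])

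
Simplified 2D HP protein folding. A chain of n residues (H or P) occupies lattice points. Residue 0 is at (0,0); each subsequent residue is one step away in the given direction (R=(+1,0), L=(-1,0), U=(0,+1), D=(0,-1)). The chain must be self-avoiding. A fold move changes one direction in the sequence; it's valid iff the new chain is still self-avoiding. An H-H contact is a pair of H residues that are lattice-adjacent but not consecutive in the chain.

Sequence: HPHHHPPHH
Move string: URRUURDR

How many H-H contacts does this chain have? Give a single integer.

Positions: [(0, 0), (0, 1), (1, 1), (2, 1), (2, 2), (2, 3), (3, 3), (3, 2), (4, 2)]
H-H contact: residue 4 @(2,2) - residue 7 @(3, 2)

Answer: 1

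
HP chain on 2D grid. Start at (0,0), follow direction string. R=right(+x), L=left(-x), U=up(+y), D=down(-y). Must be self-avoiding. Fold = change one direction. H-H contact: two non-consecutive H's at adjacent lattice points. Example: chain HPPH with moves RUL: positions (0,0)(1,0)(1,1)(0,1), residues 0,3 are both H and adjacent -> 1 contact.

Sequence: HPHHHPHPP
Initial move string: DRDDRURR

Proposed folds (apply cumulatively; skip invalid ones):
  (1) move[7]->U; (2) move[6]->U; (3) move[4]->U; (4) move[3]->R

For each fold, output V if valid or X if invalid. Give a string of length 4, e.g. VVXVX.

Initial: DRDDRURR -> [(0, 0), (0, -1), (1, -1), (1, -2), (1, -3), (2, -3), (2, -2), (3, -2), (4, -2)]
Fold 1: move[7]->U => DRDDRURU VALID
Fold 2: move[6]->U => DRDDRUUU VALID
Fold 3: move[4]->U => DRDDUUUU INVALID (collision), skipped
Fold 4: move[3]->R => DRDRRUUU VALID

Answer: VVXV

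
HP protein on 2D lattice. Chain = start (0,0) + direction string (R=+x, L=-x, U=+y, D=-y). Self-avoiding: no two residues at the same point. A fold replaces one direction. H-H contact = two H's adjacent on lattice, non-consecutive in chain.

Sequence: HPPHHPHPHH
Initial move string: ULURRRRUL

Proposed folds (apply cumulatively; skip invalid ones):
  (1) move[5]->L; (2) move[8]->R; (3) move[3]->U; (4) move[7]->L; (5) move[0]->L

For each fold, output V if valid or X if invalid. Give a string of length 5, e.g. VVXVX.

Answer: XVVXV

Derivation:
Initial: ULURRRRUL -> [(0, 0), (0, 1), (-1, 1), (-1, 2), (0, 2), (1, 2), (2, 2), (3, 2), (3, 3), (2, 3)]
Fold 1: move[5]->L => ULURRLRUL INVALID (collision), skipped
Fold 2: move[8]->R => ULURRRRUR VALID
Fold 3: move[3]->U => ULUURRRUR VALID
Fold 4: move[7]->L => ULUURRRLR INVALID (collision), skipped
Fold 5: move[0]->L => LLUURRRUR VALID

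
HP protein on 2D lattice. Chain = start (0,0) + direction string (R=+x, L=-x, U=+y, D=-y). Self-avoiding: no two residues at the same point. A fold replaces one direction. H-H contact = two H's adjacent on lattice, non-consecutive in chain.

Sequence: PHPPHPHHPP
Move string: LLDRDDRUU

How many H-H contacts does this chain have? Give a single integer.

Positions: [(0, 0), (-1, 0), (-2, 0), (-2, -1), (-1, -1), (-1, -2), (-1, -3), (0, -3), (0, -2), (0, -1)]
H-H contact: residue 1 @(-1,0) - residue 4 @(-1, -1)

Answer: 1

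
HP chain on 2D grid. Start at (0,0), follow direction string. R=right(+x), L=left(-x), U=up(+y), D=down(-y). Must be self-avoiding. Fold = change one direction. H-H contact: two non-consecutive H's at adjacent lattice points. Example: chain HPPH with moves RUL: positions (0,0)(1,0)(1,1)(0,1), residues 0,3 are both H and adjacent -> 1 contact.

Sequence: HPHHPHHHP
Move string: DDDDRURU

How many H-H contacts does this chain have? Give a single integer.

Positions: [(0, 0), (0, -1), (0, -2), (0, -3), (0, -4), (1, -4), (1, -3), (2, -3), (2, -2)]
H-H contact: residue 3 @(0,-3) - residue 6 @(1, -3)

Answer: 1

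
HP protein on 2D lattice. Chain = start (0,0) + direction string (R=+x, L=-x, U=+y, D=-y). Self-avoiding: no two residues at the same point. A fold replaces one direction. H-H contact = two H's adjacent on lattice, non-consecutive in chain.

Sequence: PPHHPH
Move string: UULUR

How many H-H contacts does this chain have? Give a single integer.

Positions: [(0, 0), (0, 1), (0, 2), (-1, 2), (-1, 3), (0, 3)]
H-H contact: residue 2 @(0,2) - residue 5 @(0, 3)

Answer: 1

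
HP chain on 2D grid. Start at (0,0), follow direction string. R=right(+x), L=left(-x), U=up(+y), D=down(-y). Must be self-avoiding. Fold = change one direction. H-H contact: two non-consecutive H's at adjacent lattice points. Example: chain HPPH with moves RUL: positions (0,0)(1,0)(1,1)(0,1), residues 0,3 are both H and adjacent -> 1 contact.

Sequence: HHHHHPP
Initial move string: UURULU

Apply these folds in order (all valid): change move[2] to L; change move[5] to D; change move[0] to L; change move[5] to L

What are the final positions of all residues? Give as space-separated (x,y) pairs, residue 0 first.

Answer: (0,0) (-1,0) (-1,1) (-2,1) (-2,2) (-3,2) (-4,2)

Derivation:
Initial moves: UURULU
Fold: move[2]->L => UULULU (positions: [(0, 0), (0, 1), (0, 2), (-1, 2), (-1, 3), (-2, 3), (-2, 4)])
Fold: move[5]->D => UULULD (positions: [(0, 0), (0, 1), (0, 2), (-1, 2), (-1, 3), (-2, 3), (-2, 2)])
Fold: move[0]->L => LULULD (positions: [(0, 0), (-1, 0), (-1, 1), (-2, 1), (-2, 2), (-3, 2), (-3, 1)])
Fold: move[5]->L => LULULL (positions: [(0, 0), (-1, 0), (-1, 1), (-2, 1), (-2, 2), (-3, 2), (-4, 2)])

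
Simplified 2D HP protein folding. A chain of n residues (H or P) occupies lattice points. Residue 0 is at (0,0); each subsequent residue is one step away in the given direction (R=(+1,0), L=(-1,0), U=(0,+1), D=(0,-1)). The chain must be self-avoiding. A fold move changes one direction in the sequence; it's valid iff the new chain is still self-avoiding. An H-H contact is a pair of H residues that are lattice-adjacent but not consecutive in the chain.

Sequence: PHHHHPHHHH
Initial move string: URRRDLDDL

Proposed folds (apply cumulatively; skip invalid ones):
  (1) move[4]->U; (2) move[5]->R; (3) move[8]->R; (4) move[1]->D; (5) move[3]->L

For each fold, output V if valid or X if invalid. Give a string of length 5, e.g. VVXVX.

Answer: XVVXX

Derivation:
Initial: URRRDLDDL -> [(0, 0), (0, 1), (1, 1), (2, 1), (3, 1), (3, 0), (2, 0), (2, -1), (2, -2), (1, -2)]
Fold 1: move[4]->U => URRRULDDL INVALID (collision), skipped
Fold 2: move[5]->R => URRRDRDDL VALID
Fold 3: move[8]->R => URRRDRDDR VALID
Fold 4: move[1]->D => UDRRDRDDR INVALID (collision), skipped
Fold 5: move[3]->L => URRLDRDDR INVALID (collision), skipped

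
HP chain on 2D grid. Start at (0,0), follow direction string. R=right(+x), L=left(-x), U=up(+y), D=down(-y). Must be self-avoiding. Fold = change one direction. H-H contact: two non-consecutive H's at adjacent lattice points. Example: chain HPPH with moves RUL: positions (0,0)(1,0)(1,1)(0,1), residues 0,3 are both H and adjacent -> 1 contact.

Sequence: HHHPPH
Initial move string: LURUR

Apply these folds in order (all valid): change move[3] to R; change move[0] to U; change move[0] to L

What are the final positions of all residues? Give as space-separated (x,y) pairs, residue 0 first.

Answer: (0,0) (-1,0) (-1,1) (0,1) (1,1) (2,1)

Derivation:
Initial moves: LURUR
Fold: move[3]->R => LURRR (positions: [(0, 0), (-1, 0), (-1, 1), (0, 1), (1, 1), (2, 1)])
Fold: move[0]->U => UURRR (positions: [(0, 0), (0, 1), (0, 2), (1, 2), (2, 2), (3, 2)])
Fold: move[0]->L => LURRR (positions: [(0, 0), (-1, 0), (-1, 1), (0, 1), (1, 1), (2, 1)])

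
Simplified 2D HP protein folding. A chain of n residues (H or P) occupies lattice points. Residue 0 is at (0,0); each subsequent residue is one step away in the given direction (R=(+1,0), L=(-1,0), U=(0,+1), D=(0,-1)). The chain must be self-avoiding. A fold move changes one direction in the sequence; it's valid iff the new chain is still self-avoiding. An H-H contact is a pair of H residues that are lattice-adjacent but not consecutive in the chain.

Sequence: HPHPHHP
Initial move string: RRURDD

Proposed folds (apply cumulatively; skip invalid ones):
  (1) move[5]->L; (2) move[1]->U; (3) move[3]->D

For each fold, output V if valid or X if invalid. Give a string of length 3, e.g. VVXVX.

Initial: RRURDD -> [(0, 0), (1, 0), (2, 0), (2, 1), (3, 1), (3, 0), (3, -1)]
Fold 1: move[5]->L => RRURDL INVALID (collision), skipped
Fold 2: move[1]->U => RUURDD VALID
Fold 3: move[3]->D => RUUDDD INVALID (collision), skipped

Answer: XVX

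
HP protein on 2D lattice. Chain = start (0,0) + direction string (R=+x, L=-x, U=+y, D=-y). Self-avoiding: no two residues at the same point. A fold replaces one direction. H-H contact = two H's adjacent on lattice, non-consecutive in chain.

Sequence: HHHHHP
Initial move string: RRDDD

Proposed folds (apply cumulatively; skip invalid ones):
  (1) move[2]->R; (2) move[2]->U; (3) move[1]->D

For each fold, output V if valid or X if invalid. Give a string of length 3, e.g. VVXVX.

Initial: RRDDD -> [(0, 0), (1, 0), (2, 0), (2, -1), (2, -2), (2, -3)]
Fold 1: move[2]->R => RRRDD VALID
Fold 2: move[2]->U => RRUDD INVALID (collision), skipped
Fold 3: move[1]->D => RDRDD VALID

Answer: VXV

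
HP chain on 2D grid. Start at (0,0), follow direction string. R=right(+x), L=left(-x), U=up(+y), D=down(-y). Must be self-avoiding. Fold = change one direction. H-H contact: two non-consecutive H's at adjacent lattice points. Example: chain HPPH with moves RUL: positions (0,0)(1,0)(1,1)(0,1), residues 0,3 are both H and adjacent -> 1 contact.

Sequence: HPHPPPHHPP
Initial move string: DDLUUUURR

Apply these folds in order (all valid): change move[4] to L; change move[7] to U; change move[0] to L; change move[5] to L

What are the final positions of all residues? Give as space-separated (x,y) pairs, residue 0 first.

Answer: (0,0) (-1,0) (-1,-1) (-2,-1) (-2,0) (-3,0) (-4,0) (-4,1) (-4,2) (-3,2)

Derivation:
Initial moves: DDLUUUURR
Fold: move[4]->L => DDLULUURR (positions: [(0, 0), (0, -1), (0, -2), (-1, -2), (-1, -1), (-2, -1), (-2, 0), (-2, 1), (-1, 1), (0, 1)])
Fold: move[7]->U => DDLULUUUR (positions: [(0, 0), (0, -1), (0, -2), (-1, -2), (-1, -1), (-2, -1), (-2, 0), (-2, 1), (-2, 2), (-1, 2)])
Fold: move[0]->L => LDLULUUUR (positions: [(0, 0), (-1, 0), (-1, -1), (-2, -1), (-2, 0), (-3, 0), (-3, 1), (-3, 2), (-3, 3), (-2, 3)])
Fold: move[5]->L => LDLULLUUR (positions: [(0, 0), (-1, 0), (-1, -1), (-2, -1), (-2, 0), (-3, 0), (-4, 0), (-4, 1), (-4, 2), (-3, 2)])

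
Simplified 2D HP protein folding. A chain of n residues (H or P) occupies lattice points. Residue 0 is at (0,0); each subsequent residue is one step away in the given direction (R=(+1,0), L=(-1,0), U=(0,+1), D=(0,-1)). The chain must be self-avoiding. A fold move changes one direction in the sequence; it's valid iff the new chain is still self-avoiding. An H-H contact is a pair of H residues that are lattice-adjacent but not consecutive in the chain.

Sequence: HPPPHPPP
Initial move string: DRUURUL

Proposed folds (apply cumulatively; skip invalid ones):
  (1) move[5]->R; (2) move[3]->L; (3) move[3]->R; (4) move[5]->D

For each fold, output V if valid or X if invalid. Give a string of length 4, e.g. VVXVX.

Initial: DRUURUL -> [(0, 0), (0, -1), (1, -1), (1, 0), (1, 1), (2, 1), (2, 2), (1, 2)]
Fold 1: move[5]->R => DRUURRL INVALID (collision), skipped
Fold 2: move[3]->L => DRULRUL INVALID (collision), skipped
Fold 3: move[3]->R => DRURRUL VALID
Fold 4: move[5]->D => DRURRDL VALID

Answer: XXVV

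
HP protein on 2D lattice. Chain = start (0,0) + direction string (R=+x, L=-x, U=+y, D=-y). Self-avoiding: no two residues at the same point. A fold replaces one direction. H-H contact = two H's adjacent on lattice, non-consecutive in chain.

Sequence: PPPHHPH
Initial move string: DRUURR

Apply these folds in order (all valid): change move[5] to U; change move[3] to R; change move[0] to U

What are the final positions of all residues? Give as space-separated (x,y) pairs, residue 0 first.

Answer: (0,0) (0,1) (1,1) (1,2) (2,2) (3,2) (3,3)

Derivation:
Initial moves: DRUURR
Fold: move[5]->U => DRUURU (positions: [(0, 0), (0, -1), (1, -1), (1, 0), (1, 1), (2, 1), (2, 2)])
Fold: move[3]->R => DRURRU (positions: [(0, 0), (0, -1), (1, -1), (1, 0), (2, 0), (3, 0), (3, 1)])
Fold: move[0]->U => URURRU (positions: [(0, 0), (0, 1), (1, 1), (1, 2), (2, 2), (3, 2), (3, 3)])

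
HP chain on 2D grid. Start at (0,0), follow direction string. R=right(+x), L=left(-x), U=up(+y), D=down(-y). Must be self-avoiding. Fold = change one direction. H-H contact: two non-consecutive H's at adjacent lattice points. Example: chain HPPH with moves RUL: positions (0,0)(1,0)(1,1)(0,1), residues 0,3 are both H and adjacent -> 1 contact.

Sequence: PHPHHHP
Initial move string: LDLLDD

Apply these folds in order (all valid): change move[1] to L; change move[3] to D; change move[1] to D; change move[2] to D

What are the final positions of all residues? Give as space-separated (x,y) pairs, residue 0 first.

Initial moves: LDLLDD
Fold: move[1]->L => LLLLDD (positions: [(0, 0), (-1, 0), (-2, 0), (-3, 0), (-4, 0), (-4, -1), (-4, -2)])
Fold: move[3]->D => LLLDDD (positions: [(0, 0), (-1, 0), (-2, 0), (-3, 0), (-3, -1), (-3, -2), (-3, -3)])
Fold: move[1]->D => LDLDDD (positions: [(0, 0), (-1, 0), (-1, -1), (-2, -1), (-2, -2), (-2, -3), (-2, -4)])
Fold: move[2]->D => LDDDDD (positions: [(0, 0), (-1, 0), (-1, -1), (-1, -2), (-1, -3), (-1, -4), (-1, -5)])

Answer: (0,0) (-1,0) (-1,-1) (-1,-2) (-1,-3) (-1,-4) (-1,-5)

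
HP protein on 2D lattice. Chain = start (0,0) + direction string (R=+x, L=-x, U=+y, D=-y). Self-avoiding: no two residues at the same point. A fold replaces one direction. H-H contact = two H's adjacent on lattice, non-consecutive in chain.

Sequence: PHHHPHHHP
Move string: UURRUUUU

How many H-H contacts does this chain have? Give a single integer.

Answer: 0

Derivation:
Positions: [(0, 0), (0, 1), (0, 2), (1, 2), (2, 2), (2, 3), (2, 4), (2, 5), (2, 6)]
No H-H contacts found.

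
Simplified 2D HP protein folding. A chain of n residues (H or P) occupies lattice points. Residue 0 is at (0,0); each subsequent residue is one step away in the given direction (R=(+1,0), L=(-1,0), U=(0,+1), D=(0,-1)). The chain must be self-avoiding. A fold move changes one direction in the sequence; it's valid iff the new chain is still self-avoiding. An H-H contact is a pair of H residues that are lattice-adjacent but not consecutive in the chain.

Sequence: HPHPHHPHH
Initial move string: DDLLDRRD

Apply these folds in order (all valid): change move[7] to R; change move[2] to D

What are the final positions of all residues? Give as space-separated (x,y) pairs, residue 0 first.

Answer: (0,0) (0,-1) (0,-2) (0,-3) (-1,-3) (-1,-4) (0,-4) (1,-4) (2,-4)

Derivation:
Initial moves: DDLLDRRD
Fold: move[7]->R => DDLLDRRR (positions: [(0, 0), (0, -1), (0, -2), (-1, -2), (-2, -2), (-2, -3), (-1, -3), (0, -3), (1, -3)])
Fold: move[2]->D => DDDLDRRR (positions: [(0, 0), (0, -1), (0, -2), (0, -3), (-1, -3), (-1, -4), (0, -4), (1, -4), (2, -4)])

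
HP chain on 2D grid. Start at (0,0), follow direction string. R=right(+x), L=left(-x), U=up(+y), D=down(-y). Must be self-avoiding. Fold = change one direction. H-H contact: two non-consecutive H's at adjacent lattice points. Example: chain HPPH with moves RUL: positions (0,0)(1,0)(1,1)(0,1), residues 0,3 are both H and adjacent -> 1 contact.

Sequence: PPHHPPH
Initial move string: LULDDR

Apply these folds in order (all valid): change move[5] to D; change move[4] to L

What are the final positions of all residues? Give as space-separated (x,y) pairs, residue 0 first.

Answer: (0,0) (-1,0) (-1,1) (-2,1) (-2,0) (-3,0) (-3,-1)

Derivation:
Initial moves: LULDDR
Fold: move[5]->D => LULDDD (positions: [(0, 0), (-1, 0), (-1, 1), (-2, 1), (-2, 0), (-2, -1), (-2, -2)])
Fold: move[4]->L => LULDLD (positions: [(0, 0), (-1, 0), (-1, 1), (-2, 1), (-2, 0), (-3, 0), (-3, -1)])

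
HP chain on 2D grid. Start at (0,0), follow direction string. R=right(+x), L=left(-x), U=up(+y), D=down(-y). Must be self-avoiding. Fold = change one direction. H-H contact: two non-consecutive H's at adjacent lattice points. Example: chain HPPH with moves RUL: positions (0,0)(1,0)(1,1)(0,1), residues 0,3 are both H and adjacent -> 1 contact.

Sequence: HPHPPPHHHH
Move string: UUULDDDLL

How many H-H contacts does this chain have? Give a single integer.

Answer: 1

Derivation:
Positions: [(0, 0), (0, 1), (0, 2), (0, 3), (-1, 3), (-1, 2), (-1, 1), (-1, 0), (-2, 0), (-3, 0)]
H-H contact: residue 0 @(0,0) - residue 7 @(-1, 0)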